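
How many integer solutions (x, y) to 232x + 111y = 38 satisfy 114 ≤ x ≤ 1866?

gcd(232, 111) = 1.
By Bézout, 232×(-11) + 111×(23) = 1.
Particular solution: (26, -54).
General solution: x = 26 + 111t, y = -54 - 232t for integer t.
114 ≤ 26 + 111t ≤ 1866 gives t ∈ [1, 16], which is 16 values.

16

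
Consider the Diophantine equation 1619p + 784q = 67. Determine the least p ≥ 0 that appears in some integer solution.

401

gcd(1619, 784) = 1  (1619 = 2*784 + 51, 784 = 15*51 + 19, 51 = 2*19 + 13, 19 = 1*13 + 6, 13 = 2*6 + 1, 6 = 6*1).
1 divides 67, so solutions exist.
Back-substituting, 1619*(123) + 784*(-254) = 1.
Scale by 67/1 = 67: (p₀, q₀) = (8241, -17018).
General solution: p = 8241 + 784t, q = -17018 - 1619t for integer t.
p ≥ 0: smallest is 8241 mod 784 = 401 (at t = -10), with q = -828.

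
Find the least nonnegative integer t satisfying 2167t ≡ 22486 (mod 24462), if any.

17530

gcd(24462, 2167) = 1  (24462 = 11*2167 + 625, 2167 = 3*625 + 292, 625 = 2*292 + 41, 292 = 7*41 + 5, 41 = 8*5 + 1, 5 = 5*1).
1 divides 22486, so solutions exist.
Back-substituting, 2167*(-4775) + 24462*(423) = 1.
So 2167*(-4775) ≡ 1 (mod 24462); multiply by 22486: t ≡ -107370650 (mod 24462).
Smallest nonnegative: t = -107370650 mod 24462 = 17530.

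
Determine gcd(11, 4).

1

gcd(11, 4):
  11 = 2*4 + 3
  4 = 1*3 + 1
  3 = 3*1
so gcd(11, 4) = 1.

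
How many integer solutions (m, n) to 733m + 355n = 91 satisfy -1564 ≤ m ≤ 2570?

11

gcd(733, 355) = 1.
By Bézout, 733×(-108) + 355×(223) = 1.
Particular solution: (112, -231).
General solution: m = 112 + 355t, n = -231 - 733t for integer t.
-1564 ≤ 112 + 355t ≤ 2570 gives t ∈ [-4, 6], which is 11 values.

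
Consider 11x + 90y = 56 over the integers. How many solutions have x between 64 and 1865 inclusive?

gcd(90, 11) = 1.
By Bézout, 11*(41) + 90*(-5) = 1.
Particular solution: (46, -5).
General solution: x = 46 + 90t, y = -5 - 11t for integer t.
64 ≤ 46 + 90t ≤ 1865 gives t ∈ [1, 20], which is 20 values.

20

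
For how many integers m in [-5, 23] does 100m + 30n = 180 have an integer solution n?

9

gcd(100, 30) = 10.
By Bézout, 100×(1) + 30×(-3) = 10.
Particular solution: (0, 6).
General solution: m = 0 + 3t, n = 6 - 10t for integer t.
-5 ≤ 0 + 3t ≤ 23 gives t ∈ [-1, 7], which is 9 values.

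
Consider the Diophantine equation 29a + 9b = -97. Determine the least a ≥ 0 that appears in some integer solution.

1

gcd(29, 9) = 1.
1 divides -97, so solutions exist.
By Bézout, 29*(-4) + 9*(13) = 1.
Scale by -97/1 = -97: (a₀, b₀) = (388, -1261).
General solution: a = 388 + 9t, b = -1261 - 29t for integer t.
a ≥ 0: smallest is 388 mod 9 = 1 (at t = -43), with b = -14.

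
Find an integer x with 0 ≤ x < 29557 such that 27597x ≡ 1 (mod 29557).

gcd(29557, 27597) = 1.
By Bézout, 27597·(-5836) + 29557·(5449) = 1.
So 27597·-5836 ≡ 1 (mod 29557), and -5836 mod 29557 = 23721.

23721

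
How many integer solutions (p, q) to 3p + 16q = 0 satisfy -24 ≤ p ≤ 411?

gcd(16, 3):
  16 = 5×3 + 1
  3 = 3×1
so gcd(16, 3) = 1.
Back-substitute for Bézout coefficients:
  1 = 16 - 5×3
  ... = 3×(-5) + 16×(1)
Scale by 0: particular solution (0, 0); reduce p mod 16: (0, 0).
General solution: p = 0 + 16t, q = 0 - 3t for integer t.
-24 ≤ 0 + 16t ≤ 411 gives t ∈ [-1, 25], which is 27 values.

27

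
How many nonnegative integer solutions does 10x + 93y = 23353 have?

26

gcd(93, 10) = 1  (93 = 9*10 + 3, 10 = 3*3 + 1, 3 = 3*1).
Back-substituting, 10*(28) + 93*(-3) = 1.
Scale by 23353: one solution is (653884, -70059). Reduce x mod 93: (1, 251).
General: x = 1 + 93t, y = 251 - 10t.
x ≥ 0 ⇒ t ≥ 0; y ≥ 0 ⇒ t ≤ 25. So t ∈ [0, 25]: 26 solutions.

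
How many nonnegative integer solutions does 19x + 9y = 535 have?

gcd(19, 9) = 1.
By Bézout, 19*(1) + 9*(-2) = 1.
One solution: (4, 51).
General: x = 4 + 9t, y = 51 - 19t.
x ≥ 0 ⇒ t ≥ 0; y ≥ 0 ⇒ t ≤ 2. So t ∈ [0, 2]: 3 solutions.

3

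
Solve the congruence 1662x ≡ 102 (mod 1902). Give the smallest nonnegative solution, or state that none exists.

166

gcd(1902, 1662) = 6  (1902 = 1·1662 + 240, 1662 = 6·240 + 222, 240 = 1·222 + 18, 222 = 12·18 + 6, 18 = 3·6).
6 divides 102, so solutions exist.
Back-substituting, 1662·(103) + 1902·(-90) = 6.
So 1662·(103) ≡ 6 (mod 1902); multiply by 17: x ≡ 1751 (mod 317).
Smallest nonnegative: x = 1751 mod 317 = 166.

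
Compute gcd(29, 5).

gcd(29, 5):
  29 = 5·5 + 4
  5 = 1·4 + 1
  4 = 4·1
so gcd(29, 5) = 1.

1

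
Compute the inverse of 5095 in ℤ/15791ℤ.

gcd(15791, 5095) = 1  (15791 = 3*5095 + 506, 5095 = 10*506 + 35, 506 = 14*35 + 16, 35 = 2*16 + 3, 16 = 5*3 + 1, 3 = 3*1).
Back-substituting, 5095*(-4962) + 15791*(1601) = 1.
So 5095*-4962 ≡ 1 (mod 15791), and -4962 mod 15791 = 10829.

10829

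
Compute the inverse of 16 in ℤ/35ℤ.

gcd(35, 16) = 1.
By Bézout, 16·(11) + 35·(-5) = 1.
So 16·11 ≡ 1 (mod 35), and 11 mod 35 = 11.

11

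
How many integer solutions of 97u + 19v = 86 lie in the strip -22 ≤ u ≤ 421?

gcd(97, 19) = 1  (97 = 5·19 + 2, 19 = 9·2 + 1, 2 = 2·1).
Back-substituting, 97·(-9) + 19·(46) = 1.
Scale by 86: particular solution (-774, 3956); reduce u mod 19: (5, -21).
General solution: u = 5 + 19t, v = -21 - 97t for integer t.
-22 ≤ 5 + 19t ≤ 421 gives t ∈ [-1, 21], which is 23 values.

23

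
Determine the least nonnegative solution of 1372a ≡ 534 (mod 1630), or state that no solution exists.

gcd(1630, 1372) = 2  (1630 = 1·1372 + 258, 1372 = 5·258 + 82, 258 = 3·82 + 12, 82 = 6·12 + 10, 12 = 1·10 + 2, 10 = 5·2).
2 divides 534, so solutions exist.
Back-substituting, 1372·(-139) + 1630·(117) = 2.
So 1372·(-139) ≡ 2 (mod 1630); multiply by 267: a ≡ -37113 (mod 815).
Smallest nonnegative: a = -37113 mod 815 = 377.

377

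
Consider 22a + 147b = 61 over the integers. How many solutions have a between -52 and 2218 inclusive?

16

gcd(147, 22) = 1.
By Bézout, 22·(-20) + 147·(3) = 1.
Particular solution: (103, -15).
General solution: a = 103 + 147t, b = -15 - 22t for integer t.
-52 ≤ 103 + 147t ≤ 2218 gives t ∈ [-1, 14], which is 16 values.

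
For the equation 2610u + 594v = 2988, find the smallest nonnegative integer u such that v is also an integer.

28

gcd(2610, 594):
  2610 = 4*594 + 234
  594 = 2*234 + 126
  234 = 1*126 + 108
  126 = 1*108 + 18
  108 = 6*18
so gcd(2610, 594) = 18.
18 divides 2988, so solutions exist.
Back-substitute for Bézout coefficients:
  18 = 126 - 1*108
  ... = 2610*(-5) + 594*(22)
Scale by 2988/18 = 166: (u₀, v₀) = (-830, 3652).
General solution: u = -830 + 33t, v = 3652 - 145t for integer t.
u ≥ 0: smallest is -830 mod 33 = 28 (at t = 26), with v = -118.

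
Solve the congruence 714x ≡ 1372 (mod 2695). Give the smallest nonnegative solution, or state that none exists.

168

gcd(2695, 714) = 7  (2695 = 3×714 + 553, 714 = 1×553 + 161, 553 = 3×161 + 70, 161 = 2×70 + 21, 70 = 3×21 + 7, 21 = 3×7).
7 divides 1372, so solutions exist.
Back-substituting, 714×(-117) + 2695×(31) = 7.
So 714×(-117) ≡ 7 (mod 2695); multiply by 196: x ≡ -22932 (mod 385).
Smallest nonnegative: x = -22932 mod 385 = 168.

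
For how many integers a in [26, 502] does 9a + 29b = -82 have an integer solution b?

gcd(29, 9) = 1.
By Bézout, 9*(13) + 29*(-4) = 1.
Particular solution: (7, -5).
General solution: a = 7 + 29t, b = -5 - 9t for integer t.
26 ≤ 7 + 29t ≤ 502 gives t ∈ [1, 17], which is 17 values.

17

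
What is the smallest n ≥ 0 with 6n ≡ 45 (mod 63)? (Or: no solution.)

18

gcd(63, 6) = 3.
3 divides 45, so solutions exist.
By Bézout, 6·(-10) + 63·(1) = 3.
So 6·(-10) ≡ 3 (mod 63); multiply by 15: n ≡ -150 (mod 21).
Smallest nonnegative: n = -150 mod 21 = 18.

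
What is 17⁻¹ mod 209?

123

gcd(209, 17):
  209 = 12·17 + 5
  17 = 3·5 + 2
  5 = 2·2 + 1
  2 = 2·1
so gcd(209, 17) = 1.
Back-substitute for Bézout coefficients:
  1 = 5 - 2·2
  ... = 17·(-86) + 209·(7)
So 17·-86 ≡ 1 (mod 209), and -86 mod 209 = 123.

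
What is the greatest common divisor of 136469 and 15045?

gcd(136469, 15045):
  136469 = 9*15045 + 1064
  15045 = 14*1064 + 149
  1064 = 7*149 + 21
  149 = 7*21 + 2
  21 = 10*2 + 1
  2 = 2*1
so gcd(136469, 15045) = 1.

1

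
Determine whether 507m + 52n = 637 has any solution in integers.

yes

gcd(507, 52) = 13  (507 = 9·52 + 39, 52 = 1·39 + 13, 39 = 3·13).
13 divides 637, so integer solutions exist.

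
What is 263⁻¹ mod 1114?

gcd(1114, 263) = 1  (1114 = 4*263 + 62, 263 = 4*62 + 15, 62 = 4*15 + 2, 15 = 7*2 + 1, 2 = 2*1).
Back-substituting, 263*(521) + 1114*(-123) = 1.
So 263*521 ≡ 1 (mod 1114), and 521 mod 1114 = 521.

521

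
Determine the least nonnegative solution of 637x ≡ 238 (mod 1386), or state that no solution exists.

70

gcd(1386, 637) = 7  (1386 = 2×637 + 112, 637 = 5×112 + 77, 112 = 1×77 + 35, 77 = 2×35 + 7, 35 = 5×7).
7 divides 238, so solutions exist.
Back-substituting, 637×(37) + 1386×(-17) = 7.
So 637×(37) ≡ 7 (mod 1386); multiply by 34: x ≡ 1258 (mod 198).
Smallest nonnegative: x = 1258 mod 198 = 70.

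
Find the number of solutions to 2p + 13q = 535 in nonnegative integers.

gcd(13, 2) = 1.
By Bézout, 2*(-6) + 13*(1) = 1.
One solution: (1, 41).
General: p = 1 + 13t, q = 41 - 2t.
p ≥ 0 ⇒ t ≥ 0; q ≥ 0 ⇒ t ≤ 20. So t ∈ [0, 20]: 21 solutions.

21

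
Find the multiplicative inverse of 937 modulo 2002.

gcd(2002, 937):
  2002 = 2×937 + 128
  937 = 7×128 + 41
  128 = 3×41 + 5
  41 = 8×5 + 1
  5 = 5×1
so gcd(2002, 937) = 1.
Back-substitute for Bézout coefficients:
  1 = 41 - 8×5
  ... = 937×(391) + 2002×(-183)
So 937×391 ≡ 1 (mod 2002), and 391 mod 2002 = 391.

391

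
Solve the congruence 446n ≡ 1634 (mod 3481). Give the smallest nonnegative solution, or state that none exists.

gcd(3481, 446) = 1  (3481 = 7×446 + 359, 446 = 1×359 + 87, 359 = 4×87 + 11, 87 = 7×11 + 10, 11 = 1×10 + 1, 10 = 10×1).
1 divides 1634, so solutions exist.
Back-substituting, 446×(-320) + 3481×(41) = 1.
So 446×(-320) ≡ 1 (mod 3481); multiply by 1634: n ≡ -522880 (mod 3481).
Smallest nonnegative: n = -522880 mod 3481 = 2751.

2751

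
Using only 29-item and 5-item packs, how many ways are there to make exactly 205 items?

2

Need nonnegative integers with 29j + 5k = 205.
gcd(29, 5) = 1, and 29·(-1) + 5·(6) = 1.
So (j₀, k₀) = (-205, 1230); general j = -205 + 5t, k = 1230 - 29t.
j ≥ 0 ⇒ t ≥ 41; k ≥ 0 ⇒ t ≤ 42. That's 2 values of t.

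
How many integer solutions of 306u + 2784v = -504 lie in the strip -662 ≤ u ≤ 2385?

gcd(2784, 306) = 6.
By Bézout, 306×(91) + 2784×(-10) = 6.
Particular solution: (244, -27).
General solution: u = 244 + 464t, v = -27 - 51t for integer t.
-662 ≤ 244 + 464t ≤ 2385 gives t ∈ [-1, 4], which is 6 values.

6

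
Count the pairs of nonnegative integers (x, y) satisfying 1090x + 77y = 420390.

gcd(1090, 77) = 1.
By Bézout, 1090·(-32) + 77·(453) = 1.
One solution: (36, 4950).
General: x = 36 + 77t, y = 4950 - 1090t.
x ≥ 0 ⇒ t ≥ 0; y ≥ 0 ⇒ t ≤ 4. So t ∈ [0, 4]: 5 solutions.

5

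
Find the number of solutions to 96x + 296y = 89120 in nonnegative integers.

25

gcd(296, 96) = 8  (296 = 3·96 + 8, 96 = 12·8).
Back-substituting, 96·(-3) + 296·(1) = 8.
Scale by 11140: one solution is (-33420, 11140). Reduce x mod 37: (28, 292).
General: x = 28 + 37t, y = 292 - 12t.
x ≥ 0 ⇒ t ≥ 0; y ≥ 0 ⇒ t ≤ 24. So t ∈ [0, 24]: 25 solutions.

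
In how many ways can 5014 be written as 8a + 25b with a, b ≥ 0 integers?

gcd(25, 8) = 1  (25 = 3*8 + 1, 8 = 8*1).
Back-substituting, 8*(-3) + 25*(1) = 1.
Scale by 5014: one solution is (-15042, 5014). Reduce a mod 25: (8, 198).
General: a = 8 + 25t, b = 198 - 8t.
a ≥ 0 ⇒ t ≥ 0; b ≥ 0 ⇒ t ≤ 24. So t ∈ [0, 24]: 25 solutions.

25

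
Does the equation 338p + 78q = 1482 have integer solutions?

gcd(338, 78):
  338 = 4·78 + 26
  78 = 3·26
so gcd(338, 78) = 26.
26 divides 1482, so integer solutions exist.

yes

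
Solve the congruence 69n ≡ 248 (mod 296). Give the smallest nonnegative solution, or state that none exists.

gcd(296, 69):
  296 = 4·69 + 20
  69 = 3·20 + 9
  20 = 2·9 + 2
  9 = 4·2 + 1
  2 = 2·1
so gcd(296, 69) = 1.
1 divides 248, so solutions exist.
Back-substitute for Bézout coefficients:
  1 = 9 - 4·2
  ... = 69·(133) + 296·(-31)
So 69·(133) ≡ 1 (mod 296); multiply by 248: n ≡ 32984 (mod 296).
Smallest nonnegative: n = 32984 mod 296 = 128.

128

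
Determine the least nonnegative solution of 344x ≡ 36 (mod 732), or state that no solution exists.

15

gcd(732, 344):
  732 = 2·344 + 44
  344 = 7·44 + 36
  44 = 1·36 + 8
  36 = 4·8 + 4
  8 = 2·4
so gcd(732, 344) = 4.
4 divides 36, so solutions exist.
Back-substitute for Bézout coefficients:
  4 = 36 - 4·8
  ... = 344·(83) + 732·(-39)
So 344·(83) ≡ 4 (mod 732); multiply by 9: x ≡ 747 (mod 183).
Smallest nonnegative: x = 747 mod 183 = 15.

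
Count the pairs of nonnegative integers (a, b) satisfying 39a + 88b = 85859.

gcd(88, 39) = 1  (88 = 2*39 + 10, 39 = 3*10 + 9, 10 = 1*9 + 1, 9 = 9*1).
Back-substituting, 39*(-9) + 88*(4) = 1.
Scale by 85859: one solution is (-772731, 343436). Reduce a mod 88: (85, 938).
General: a = 85 + 88t, b = 938 - 39t.
a ≥ 0 ⇒ t ≥ 0; b ≥ 0 ⇒ t ≤ 24. So t ∈ [0, 24]: 25 solutions.

25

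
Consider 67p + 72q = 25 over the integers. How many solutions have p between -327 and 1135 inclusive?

20

gcd(72, 67) = 1  (72 = 1·67 + 5, 67 = 13·5 + 2, 5 = 2·2 + 1, 2 = 2·1).
Back-substituting, 67·(-29) + 72·(27) = 1.
Scale by 25: particular solution (-725, 675); reduce p mod 72: (67, -62).
General solution: p = 67 + 72t, q = -62 - 67t for integer t.
-327 ≤ 67 + 72t ≤ 1135 gives t ∈ [-5, 14], which is 20 values.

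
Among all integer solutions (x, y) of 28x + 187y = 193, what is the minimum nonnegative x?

gcd(187, 28) = 1.
1 divides 193, so solutions exist.
By Bézout, 28×(-20) + 187×(3) = 1.
Scale by 193/1 = 193: (x₀, y₀) = (-3860, 579).
General solution: x = -3860 + 187t, y = 579 - 28t for integer t.
x ≥ 0: smallest is -3860 mod 187 = 67 (at t = 21), with y = -9.

67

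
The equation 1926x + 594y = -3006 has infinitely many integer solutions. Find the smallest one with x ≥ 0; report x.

gcd(1926, 594) = 18.
18 divides -3006, so solutions exist.
By Bézout, 1926×(-4) + 594×(13) = 18.
Scale by -3006/18 = -167: (x₀, y₀) = (668, -2171).
General solution: x = 668 + 33t, y = -2171 - 107t for integer t.
x ≥ 0: smallest is 668 mod 33 = 8 (at t = -20), with y = -31.

8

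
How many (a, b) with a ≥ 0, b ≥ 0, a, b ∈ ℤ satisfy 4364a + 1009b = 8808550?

gcd(4364, 1009) = 1.
By Bézout, 4364×(-323) + 1009×(1397) = 1.
One solution: (406, 6974).
General: a = 406 + 1009t, b = 6974 - 4364t.
a ≥ 0 ⇒ t ≥ 0; b ≥ 0 ⇒ t ≤ 1. So t ∈ [0, 1]: 2 solutions.

2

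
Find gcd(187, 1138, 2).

gcd(1138, 187):
  1138 = 6*187 + 16
  187 = 11*16 + 11
  16 = 1*11 + 5
  11 = 2*5 + 1
  5 = 5*1
so gcd(1138, 187) = 1.
gcd(1, 2) = 1.

1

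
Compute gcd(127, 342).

gcd(342, 127):
  342 = 2×127 + 88
  127 = 1×88 + 39
  88 = 2×39 + 10
  39 = 3×10 + 9
  10 = 1×9 + 1
  9 = 9×1
so gcd(342, 127) = 1.

1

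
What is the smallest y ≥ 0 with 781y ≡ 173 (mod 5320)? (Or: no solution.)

gcd(5320, 781):
  5320 = 6·781 + 634
  781 = 1·634 + 147
  634 = 4·147 + 46
  147 = 3·46 + 9
  46 = 5·9 + 1
  9 = 9·1
so gcd(5320, 781) = 1.
1 divides 173, so solutions exist.
Back-substitute for Bézout coefficients:
  1 = 46 - 5·9
  ... = 781·(-579) + 5320·(85)
So 781·(-579) ≡ 1 (mod 5320); multiply by 173: y ≡ -100167 (mod 5320).
Smallest nonnegative: y = -100167 mod 5320 = 913.

913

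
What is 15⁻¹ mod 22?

gcd(22, 15):
  22 = 1·15 + 7
  15 = 2·7 + 1
  7 = 7·1
so gcd(22, 15) = 1.
Back-substitute for Bézout coefficients:
  1 = 15 - 2·7
  ... = 15·(3) + 22·(-2)
So 15·3 ≡ 1 (mod 22), and 3 mod 22 = 3.

3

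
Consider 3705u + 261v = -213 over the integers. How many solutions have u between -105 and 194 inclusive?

gcd(3705, 261) = 3.
By Bézout, 3705·(41) + 261·(-582) = 3.
Particular solution: (47, -668).
General solution: u = 47 + 87t, v = -668 - 1235t for integer t.
-105 ≤ 47 + 87t ≤ 194 gives t ∈ [-1, 1], which is 3 values.

3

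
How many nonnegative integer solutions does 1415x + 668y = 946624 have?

1

gcd(1415, 668) = 1  (1415 = 2*668 + 79, 668 = 8*79 + 36, 79 = 2*36 + 7, 36 = 5*7 + 1, 7 = 7*1).
Back-substituting, 1415*(-93) + 668*(197) = 1.
Scale by 946624: one solution is (-88036032, 186484928). Reduce x mod 668: (356, 663).
General: x = 356 + 668t, y = 663 - 1415t.
x ≥ 0 ⇒ t ≥ 0; y ≥ 0 ⇒ t ≤ 0. So t ∈ [0, 0]: 1 solution.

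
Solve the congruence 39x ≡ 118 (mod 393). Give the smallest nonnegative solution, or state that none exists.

no solution

gcd(393, 39) = 3  (393 = 10·39 + 3, 39 = 13·3).
3 does not divide 118, so the congruence has no solution.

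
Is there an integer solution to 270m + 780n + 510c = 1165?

gcd(780, 270) = 30.
gcd(30, 510) = 30.
30 does not divide 1165 (remainder 25), so no integer solutions.

no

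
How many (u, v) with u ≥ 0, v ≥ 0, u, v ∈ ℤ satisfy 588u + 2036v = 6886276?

gcd(2036, 588) = 4.
By Bézout, 588×(232) + 2036×(-67) = 4.
One solution: (361, 3278).
General: u = 361 + 509t, v = 3278 - 147t.
u ≥ 0 ⇒ t ≥ 0; v ≥ 0 ⇒ t ≤ 22. So t ∈ [0, 22]: 23 solutions.

23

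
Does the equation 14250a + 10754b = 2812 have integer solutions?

gcd(14250, 10754) = 38  (14250 = 1×10754 + 3496, 10754 = 3×3496 + 266, 3496 = 13×266 + 38, 266 = 7×38).
38 divides 2812, so integer solutions exist.

yes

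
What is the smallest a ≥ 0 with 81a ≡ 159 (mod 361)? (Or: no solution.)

gcd(361, 81):
  361 = 4·81 + 37
  81 = 2·37 + 7
  37 = 5·7 + 2
  7 = 3·2 + 1
  2 = 2·1
so gcd(361, 81) = 1.
1 divides 159, so solutions exist.
Back-substitute for Bézout coefficients:
  1 = 7 - 3·2
  ... = 81·(156) + 361·(-35)
So 81·(156) ≡ 1 (mod 361); multiply by 159: a ≡ 24804 (mod 361).
Smallest nonnegative: a = 24804 mod 361 = 256.

256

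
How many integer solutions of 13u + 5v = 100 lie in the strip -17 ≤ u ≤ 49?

13

gcd(13, 5):
  13 = 2*5 + 3
  5 = 1*3 + 2
  3 = 1*2 + 1
  2 = 2*1
so gcd(13, 5) = 1.
Back-substitute for Bézout coefficients:
  1 = 3 - 1*2
  ... = 13*(2) + 5*(-5)
Scale by 100: particular solution (200, -500); reduce u mod 5: (0, 20).
General solution: u = 0 + 5t, v = 20 - 13t for integer t.
-17 ≤ 0 + 5t ≤ 49 gives t ∈ [-3, 9], which is 13 values.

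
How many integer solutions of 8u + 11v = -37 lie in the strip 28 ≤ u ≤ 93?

gcd(11, 8) = 1.
By Bézout, 8*(-4) + 11*(3) = 1.
Particular solution: (5, -7).
General solution: u = 5 + 11t, v = -7 - 8t for integer t.
28 ≤ 5 + 11t ≤ 93 gives t ∈ [3, 8], which is 6 values.

6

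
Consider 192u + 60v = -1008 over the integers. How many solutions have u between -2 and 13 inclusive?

3

gcd(192, 60) = 12.
By Bézout, 192×(1) + 60×(-3) = 12.
Particular solution: (1, -20).
General solution: u = 1 + 5t, v = -20 - 16t for integer t.
-2 ≤ 1 + 5t ≤ 13 gives t ∈ [0, 2], which is 3 values.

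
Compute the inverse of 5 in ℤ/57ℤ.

23

gcd(57, 5) = 1.
By Bézout, 5·(23) + 57·(-2) = 1.
So 5·23 ≡ 1 (mod 57), and 23 mod 57 = 23.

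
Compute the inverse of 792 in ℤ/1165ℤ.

gcd(1165, 792):
  1165 = 1·792 + 373
  792 = 2·373 + 46
  373 = 8·46 + 5
  46 = 9·5 + 1
  5 = 5·1
so gcd(1165, 792) = 1.
Back-substitute for Bézout coefficients:
  1 = 46 - 9·5
  ... = 792·(228) + 1165·(-155)
So 792·228 ≡ 1 (mod 1165), and 228 mod 1165 = 228.

228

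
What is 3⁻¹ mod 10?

7

gcd(10, 3) = 1.
By Bézout, 3·(-3) + 10·(1) = 1.
So 3·-3 ≡ 1 (mod 10), and -3 mod 10 = 7.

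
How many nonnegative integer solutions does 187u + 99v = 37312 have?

23

gcd(187, 99):
  187 = 1×99 + 88
  99 = 1×88 + 11
  88 = 8×11
so gcd(187, 99) = 11.
Back-substitute for Bézout coefficients:
  11 = 99 - 1×88
  ... = 187×(-1) + 99×(2)
Scale by 3392: one solution is (-3392, 6784). Reduce u mod 9: (1, 375).
General: u = 1 + 9t, v = 375 - 17t.
u ≥ 0 ⇒ t ≥ 0; v ≥ 0 ⇒ t ≤ 22. So t ∈ [0, 22]: 23 solutions.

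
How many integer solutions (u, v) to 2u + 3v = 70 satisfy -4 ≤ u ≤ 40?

15

gcd(3, 2) = 1  (3 = 1·2 + 1, 2 = 2·1).
Back-substituting, 2·(-1) + 3·(1) = 1.
Scale by 70: particular solution (-70, 70); reduce u mod 3: (2, 22).
General solution: u = 2 + 3t, v = 22 - 2t for integer t.
-4 ≤ 2 + 3t ≤ 40 gives t ∈ [-2, 12], which is 15 values.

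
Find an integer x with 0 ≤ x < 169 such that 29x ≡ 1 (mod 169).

35

gcd(169, 29) = 1  (169 = 5·29 + 24, 29 = 1·24 + 5, 24 = 4·5 + 4, 5 = 1·4 + 1, 4 = 4·1).
Back-substituting, 29·(35) + 169·(-6) = 1.
So 29·35 ≡ 1 (mod 169), and 35 mod 169 = 35.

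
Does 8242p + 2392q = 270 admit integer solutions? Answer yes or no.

gcd(8242, 2392) = 26  (8242 = 3×2392 + 1066, 2392 = 2×1066 + 260, 1066 = 4×260 + 26, 260 = 10×26).
26 does not divide 270 (remainder 10), so no integer solutions.

no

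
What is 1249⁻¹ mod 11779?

gcd(11779, 1249) = 1  (11779 = 9·1249 + 538, 1249 = 2·538 + 173, 538 = 3·173 + 19, 173 = 9·19 + 2, 19 = 9·2 + 1, 2 = 2·1).
Back-substituting, 1249·(-5583) + 11779·(592) = 1.
So 1249·-5583 ≡ 1 (mod 11779), and -5583 mod 11779 = 6196.

6196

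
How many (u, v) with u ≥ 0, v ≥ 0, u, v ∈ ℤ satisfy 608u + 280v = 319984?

15

gcd(608, 280) = 8.
By Bézout, 608·(6) + 280·(-13) = 8.
One solution: (28, 1082).
General: u = 28 + 35t, v = 1082 - 76t.
u ≥ 0 ⇒ t ≥ 0; v ≥ 0 ⇒ t ≤ 14. So t ∈ [0, 14]: 15 solutions.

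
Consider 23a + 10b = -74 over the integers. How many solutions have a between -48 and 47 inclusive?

10

gcd(23, 10) = 1  (23 = 2·10 + 3, 10 = 3·3 + 1, 3 = 3·1).
Back-substituting, 23·(-3) + 10·(7) = 1.
Scale by -74: particular solution (222, -518); reduce a mod 10: (2, -12).
General solution: a = 2 + 10t, b = -12 - 23t for integer t.
-48 ≤ 2 + 10t ≤ 47 gives t ∈ [-5, 4], which is 10 values.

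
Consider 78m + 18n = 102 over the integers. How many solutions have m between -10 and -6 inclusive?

gcd(78, 18) = 6  (78 = 4*18 + 6, 18 = 3*6).
Back-substituting, 78*(1) + 18*(-4) = 6.
Scale by 17: particular solution (17, -68); reduce m mod 3: (2, -3).
General solution: m = 2 + 3t, n = -3 - 13t for integer t.
-10 ≤ 2 + 3t ≤ -6 gives t ∈ [-4, -3], which is 2 values.

2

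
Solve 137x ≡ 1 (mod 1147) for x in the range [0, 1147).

gcd(1147, 137) = 1.
By Bézout, 137·(-360) + 1147·(43) = 1.
So 137·-360 ≡ 1 (mod 1147), and -360 mod 1147 = 787.

787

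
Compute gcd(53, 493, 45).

gcd(493, 53):
  493 = 9*53 + 16
  53 = 3*16 + 5
  16 = 3*5 + 1
  5 = 5*1
so gcd(493, 53) = 1.
gcd(1, 45) = 1.

1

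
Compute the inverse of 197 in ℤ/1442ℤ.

gcd(1442, 197):
  1442 = 7×197 + 63
  197 = 3×63 + 8
  63 = 7×8 + 7
  8 = 1×7 + 1
  7 = 7×1
so gcd(1442, 197) = 1.
Back-substitute for Bézout coefficients:
  1 = 8 - 1×7
  ... = 197×(183) + 1442×(-25)
So 197×183 ≡ 1 (mod 1442), and 183 mod 1442 = 183.

183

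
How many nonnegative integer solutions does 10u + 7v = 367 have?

gcd(10, 7) = 1.
By Bézout, 10*(-2) + 7*(3) = 1.
One solution: (1, 51).
General: u = 1 + 7t, v = 51 - 10t.
u ≥ 0 ⇒ t ≥ 0; v ≥ 0 ⇒ t ≤ 5. So t ∈ [0, 5]: 6 solutions.

6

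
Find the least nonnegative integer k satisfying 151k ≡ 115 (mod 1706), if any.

351

gcd(1706, 151) = 1  (1706 = 11×151 + 45, 151 = 3×45 + 16, 45 = 2×16 + 13, 16 = 1×13 + 3, 13 = 4×3 + 1, 3 = 3×1).
1 divides 115, so solutions exist.
Back-substituting, 151×(-531) + 1706×(47) = 1.
So 151×(-531) ≡ 1 (mod 1706); multiply by 115: k ≡ -61065 (mod 1706).
Smallest nonnegative: k = -61065 mod 1706 = 351.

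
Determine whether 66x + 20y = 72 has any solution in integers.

gcd(66, 20) = 2  (66 = 3·20 + 6, 20 = 3·6 + 2, 6 = 3·2).
2 divides 72, so integer solutions exist.

yes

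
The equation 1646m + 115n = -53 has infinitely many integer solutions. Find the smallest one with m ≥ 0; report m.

gcd(1646, 115):
  1646 = 14*115 + 36
  115 = 3*36 + 7
  36 = 5*7 + 1
  7 = 7*1
so gcd(1646, 115) = 1.
1 divides -53, so solutions exist.
Back-substitute for Bézout coefficients:
  1 = 36 - 5*7
  ... = 1646*(16) + 115*(-229)
Scale by -53/1 = -53: (m₀, n₀) = (-848, 12137).
General solution: m = -848 + 115t, n = 12137 - 1646t for integer t.
m ≥ 0: smallest is -848 mod 115 = 72 (at t = 8), with n = -1031.

72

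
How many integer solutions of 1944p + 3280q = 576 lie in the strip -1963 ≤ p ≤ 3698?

14

gcd(3280, 1944) = 8  (3280 = 1·1944 + 1336, 1944 = 1·1336 + 608, 1336 = 2·608 + 120, 608 = 5·120 + 8, 120 = 15·8).
Back-substituting, 1944·(27) + 3280·(-16) = 8.
Scale by 72: particular solution (1944, -1152); reduce p mod 410: (304, -180).
General solution: p = 304 + 410t, q = -180 - 243t for integer t.
-1963 ≤ 304 + 410t ≤ 3698 gives t ∈ [-5, 8], which is 14 values.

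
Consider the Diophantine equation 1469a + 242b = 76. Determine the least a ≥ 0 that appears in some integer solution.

gcd(1469, 242) = 1.
1 divides 76, so solutions exist.
By Bézout, 1469·(57) + 242·(-346) = 1.
Scale by 76/1 = 76: (a₀, b₀) = (4332, -26296).
General solution: a = 4332 + 242t, b = -26296 - 1469t for integer t.
a ≥ 0: smallest is 4332 mod 242 = 218 (at t = -17), with b = -1323.

218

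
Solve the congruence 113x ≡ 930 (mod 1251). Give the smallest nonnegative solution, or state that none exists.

285

gcd(1251, 113) = 1.
1 divides 930, so solutions exist.
By Bézout, 113×(155) + 1251×(-14) = 1.
So 113×(155) ≡ 1 (mod 1251); multiply by 930: x ≡ 144150 (mod 1251).
Smallest nonnegative: x = 144150 mod 1251 = 285.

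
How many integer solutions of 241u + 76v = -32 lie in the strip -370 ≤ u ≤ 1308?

22

gcd(241, 76) = 1  (241 = 3×76 + 13, 76 = 5×13 + 11, 13 = 1×11 + 2, 11 = 5×2 + 1, 2 = 2×1).
Back-substituting, 241×(-35) + 76×(111) = 1.
Scale by -32: particular solution (1120, -3552); reduce u mod 76: (56, -178).
General solution: u = 56 + 76t, v = -178 - 241t for integer t.
-370 ≤ 56 + 76t ≤ 1308 gives t ∈ [-5, 16], which is 22 values.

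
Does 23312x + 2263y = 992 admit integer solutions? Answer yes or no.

yes

gcd(23312, 2263) = 31.
31 divides 992, so integer solutions exist.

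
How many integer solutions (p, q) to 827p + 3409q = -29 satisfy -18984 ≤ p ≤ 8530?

8

gcd(3409, 827) = 1.
By Bézout, 827*(540) + 3409*(-131) = 1.
Particular solution: (1385, -336).
General solution: p = 1385 + 3409t, q = -336 - 827t for integer t.
-18984 ≤ 1385 + 3409t ≤ 8530 gives t ∈ [-5, 2], which is 8 values.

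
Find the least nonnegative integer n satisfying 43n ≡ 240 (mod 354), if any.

162

gcd(354, 43) = 1.
1 divides 240, so solutions exist.
By Bézout, 43·(-107) + 354·(13) = 1.
So 43·(-107) ≡ 1 (mod 354); multiply by 240: n ≡ -25680 (mod 354).
Smallest nonnegative: n = -25680 mod 354 = 162.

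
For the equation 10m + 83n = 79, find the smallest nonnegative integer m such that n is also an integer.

66

gcd(83, 10):
  83 = 8×10 + 3
  10 = 3×3 + 1
  3 = 3×1
so gcd(83, 10) = 1.
1 divides 79, so solutions exist.
Back-substitute for Bézout coefficients:
  1 = 10 - 3×3
  ... = 10×(25) + 83×(-3)
Scale by 79/1 = 79: (m₀, n₀) = (1975, -237).
General solution: m = 1975 + 83t, n = -237 - 10t for integer t.
m ≥ 0: smallest is 1975 mod 83 = 66 (at t = -23), with n = -7.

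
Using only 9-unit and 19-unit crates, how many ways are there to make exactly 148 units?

1

Need nonnegative integers with 9j + 19k = 148.
gcd(9, 19) = 1, and 9·(-2) + 19·(1) = 1.
So (j₀, k₀) = (-296, 148); general j = -296 + 19t, k = 148 - 9t.
j ≥ 0 ⇒ t ≥ 16; k ≥ 0 ⇒ t ≤ 16. That's 1 value of t.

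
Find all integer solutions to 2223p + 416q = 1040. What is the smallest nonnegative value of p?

16

gcd(2223, 416):
  2223 = 5·416 + 143
  416 = 2·143 + 130
  143 = 1·130 + 13
  130 = 10·13
so gcd(2223, 416) = 13.
13 divides 1040, so solutions exist.
Back-substitute for Bézout coefficients:
  13 = 143 - 1·130
  ... = 2223·(3) + 416·(-16)
Scale by 1040/13 = 80: (p₀, q₀) = (240, -1280).
General solution: p = 240 + 32t, q = -1280 - 171t for integer t.
p ≥ 0: smallest is 240 mod 32 = 16 (at t = -7), with q = -83.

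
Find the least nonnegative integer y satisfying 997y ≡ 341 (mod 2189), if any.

1265

gcd(2189, 997) = 1  (2189 = 2×997 + 195, 997 = 5×195 + 22, 195 = 8×22 + 19, 22 = 1×19 + 3, 19 = 6×3 + 1, 3 = 3×1).
1 divides 341, so solutions exist.
Back-substituting, 997×(-696) + 2189×(317) = 1.
So 997×(-696) ≡ 1 (mod 2189); multiply by 341: y ≡ -237336 (mod 2189).
Smallest nonnegative: y = -237336 mod 2189 = 1265.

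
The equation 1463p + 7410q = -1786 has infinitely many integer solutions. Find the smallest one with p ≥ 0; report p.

gcd(7410, 1463):
  7410 = 5*1463 + 95
  1463 = 15*95 + 38
  95 = 2*38 + 19
  38 = 2*19
so gcd(7410, 1463) = 19.
19 divides -1786, so solutions exist.
Back-substitute for Bézout coefficients:
  19 = 95 - 2*38
  ... = 1463*(-157) + 7410*(31)
Scale by -1786/19 = -94: (p₀, q₀) = (14758, -2914).
General solution: p = 14758 + 390t, q = -2914 - 77t for integer t.
p ≥ 0: smallest is 14758 mod 390 = 328 (at t = -37), with q = -65.

328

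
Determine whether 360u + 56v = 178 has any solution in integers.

gcd(360, 56):
  360 = 6*56 + 24
  56 = 2*24 + 8
  24 = 3*8
so gcd(360, 56) = 8.
8 does not divide 178 (remainder 2), so no integer solutions.

no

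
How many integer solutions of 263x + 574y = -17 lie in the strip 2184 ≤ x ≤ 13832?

gcd(574, 263):
  574 = 2·263 + 48
  263 = 5·48 + 23
  48 = 2·23 + 2
  23 = 11·2 + 1
  2 = 2·1
so gcd(574, 263) = 1.
Back-substitute for Bézout coefficients:
  1 = 23 - 11·2
  ... = 263·(275) + 574·(-126)
Scale by -17: particular solution (-4675, 2142); reduce x mod 574: (491, -225).
General solution: x = 491 + 574t, y = -225 - 263t for integer t.
2184 ≤ 491 + 574t ≤ 13832 gives t ∈ [3, 23], which is 21 values.

21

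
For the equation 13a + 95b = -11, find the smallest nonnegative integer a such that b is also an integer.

43

gcd(95, 13):
  95 = 7*13 + 4
  13 = 3*4 + 1
  4 = 4*1
so gcd(95, 13) = 1.
1 divides -11, so solutions exist.
Back-substitute for Bézout coefficients:
  1 = 13 - 3*4
  ... = 13*(22) + 95*(-3)
Scale by -11/1 = -11: (a₀, b₀) = (-242, 33).
General solution: a = -242 + 95t, b = 33 - 13t for integer t.
a ≥ 0: smallest is -242 mod 95 = 43 (at t = 3), with b = -6.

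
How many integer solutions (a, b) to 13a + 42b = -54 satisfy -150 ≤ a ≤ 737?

21

gcd(42, 13) = 1  (42 = 3*13 + 3, 13 = 4*3 + 1, 3 = 3*1).
Back-substituting, 13*(13) + 42*(-4) = 1.
Scale by -54: particular solution (-702, 216); reduce a mod 42: (12, -5).
General solution: a = 12 + 42t, b = -5 - 13t for integer t.
-150 ≤ 12 + 42t ≤ 737 gives t ∈ [-3, 17], which is 21 values.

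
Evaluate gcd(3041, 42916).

gcd(42916, 3041):
  42916 = 14×3041 + 342
  3041 = 8×342 + 305
  342 = 1×305 + 37
  305 = 8×37 + 9
  37 = 4×9 + 1
  9 = 9×1
so gcd(42916, 3041) = 1.

1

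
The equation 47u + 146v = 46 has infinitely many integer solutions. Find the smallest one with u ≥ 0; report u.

60

gcd(146, 47):
  146 = 3×47 + 5
  47 = 9×5 + 2
  5 = 2×2 + 1
  2 = 2×1
so gcd(146, 47) = 1.
1 divides 46, so solutions exist.
Back-substitute for Bézout coefficients:
  1 = 5 - 2×2
  ... = 47×(-59) + 146×(19)
Scale by 46/1 = 46: (u₀, v₀) = (-2714, 874).
General solution: u = -2714 + 146t, v = 874 - 47t for integer t.
u ≥ 0: smallest is -2714 mod 146 = 60 (at t = 19), with v = -19.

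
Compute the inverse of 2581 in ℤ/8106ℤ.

2635

gcd(8106, 2581) = 1.
By Bézout, 2581×(2635) + 8106×(-839) = 1.
So 2581×2635 ≡ 1 (mod 8106), and 2635 mod 8106 = 2635.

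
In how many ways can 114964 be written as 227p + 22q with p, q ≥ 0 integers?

gcd(227, 22) = 1.
By Bézout, 227·(-3) + 22·(31) = 1.
One solution: (2, 5205).
General: p = 2 + 22t, q = 5205 - 227t.
p ≥ 0 ⇒ t ≥ 0; q ≥ 0 ⇒ t ≤ 22. So t ∈ [0, 22]: 23 solutions.

23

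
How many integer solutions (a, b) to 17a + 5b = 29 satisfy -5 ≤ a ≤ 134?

28

gcd(17, 5) = 1  (17 = 3·5 + 2, 5 = 2·2 + 1, 2 = 2·1).
Back-substituting, 17·(-2) + 5·(7) = 1.
Scale by 29: particular solution (-58, 203); reduce a mod 5: (2, -1).
General solution: a = 2 + 5t, b = -1 - 17t for integer t.
-5 ≤ 2 + 5t ≤ 134 gives t ∈ [-1, 26], which is 28 values.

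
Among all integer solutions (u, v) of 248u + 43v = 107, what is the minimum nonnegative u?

gcd(248, 43):
  248 = 5*43 + 33
  43 = 1*33 + 10
  33 = 3*10 + 3
  10 = 3*3 + 1
  3 = 3*1
so gcd(248, 43) = 1.
1 divides 107, so solutions exist.
Back-substitute for Bézout coefficients:
  1 = 10 - 3*3
  ... = 248*(-13) + 43*(75)
Scale by 107/1 = 107: (u₀, v₀) = (-1391, 8025).
General solution: u = -1391 + 43t, v = 8025 - 248t for integer t.
u ≥ 0: smallest is -1391 mod 43 = 28 (at t = 33), with v = -159.

28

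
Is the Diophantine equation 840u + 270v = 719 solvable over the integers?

no

gcd(840, 270) = 30  (840 = 3·270 + 30, 270 = 9·30).
30 does not divide 719 (remainder 29), so no integer solutions.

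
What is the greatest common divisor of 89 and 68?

1

gcd(89, 68):
  89 = 1·68 + 21
  68 = 3·21 + 5
  21 = 4·5 + 1
  5 = 5·1
so gcd(89, 68) = 1.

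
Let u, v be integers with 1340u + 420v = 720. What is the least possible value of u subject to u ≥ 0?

9

gcd(1340, 420):
  1340 = 3×420 + 80
  420 = 5×80 + 20
  80 = 4×20
so gcd(1340, 420) = 20.
20 divides 720, so solutions exist.
Back-substitute for Bézout coefficients:
  20 = 420 - 5×80
  ... = 1340×(-5) + 420×(16)
Scale by 720/20 = 36: (u₀, v₀) = (-180, 576).
General solution: u = -180 + 21t, v = 576 - 67t for integer t.
u ≥ 0: smallest is -180 mod 21 = 9 (at t = 9), with v = -27.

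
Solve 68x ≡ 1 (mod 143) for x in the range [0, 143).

gcd(143, 68) = 1  (143 = 2×68 + 7, 68 = 9×7 + 5, 7 = 1×5 + 2, 5 = 2×2 + 1, 2 = 2×1).
Back-substituting, 68×(61) + 143×(-29) = 1.
So 68×61 ≡ 1 (mod 143), and 61 mod 143 = 61.

61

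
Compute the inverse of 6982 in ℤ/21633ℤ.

18736

gcd(21633, 6982) = 1.
By Bézout, 6982*(-2897) + 21633*(935) = 1.
So 6982*-2897 ≡ 1 (mod 21633), and -2897 mod 21633 = 18736.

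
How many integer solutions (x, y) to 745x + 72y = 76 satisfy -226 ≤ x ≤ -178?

0

gcd(745, 72) = 1  (745 = 10*72 + 25, 72 = 2*25 + 22, 25 = 1*22 + 3, 22 = 7*3 + 1, 3 = 3*1).
Back-substituting, 745*(-23) + 72*(238) = 1.
Scale by 76: particular solution (-1748, 18088); reduce x mod 72: (52, -537).
General solution: x = 52 + 72t, y = -537 - 745t for integer t.
-226 ≤ 52 + 72t ≤ -178 gives t ∈ [-3, -4], which is 0 values.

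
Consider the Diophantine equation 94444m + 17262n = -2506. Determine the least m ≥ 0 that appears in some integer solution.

335

gcd(94444, 17262):
  94444 = 5*17262 + 8134
  17262 = 2*8134 + 994
  8134 = 8*994 + 182
  994 = 5*182 + 84
  182 = 2*84 + 14
  84 = 6*14
so gcd(94444, 17262) = 14.
14 divides -2506, so solutions exist.
Back-substitute for Bézout coefficients:
  14 = 182 - 2*84
  ... = 94444*(191) + 17262*(-1045)
Scale by -2506/14 = -179: (m₀, n₀) = (-34189, 187055).
General solution: m = -34189 + 1233t, n = 187055 - 6746t for integer t.
m ≥ 0: smallest is -34189 mod 1233 = 335 (at t = 28), with n = -1833.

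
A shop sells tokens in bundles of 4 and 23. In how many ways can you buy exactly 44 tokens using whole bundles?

1

Need nonnegative integers with 4j + 23k = 44.
gcd(4, 23) = 1, and 4·(6) + 23·(-1) = 1.
So (j₀, k₀) = (264, -44); general j = 264 + 23t, k = -44 - 4t.
j ≥ 0 ⇒ t ≥ -11; k ≥ 0 ⇒ t ≤ -11. That's 1 value of t.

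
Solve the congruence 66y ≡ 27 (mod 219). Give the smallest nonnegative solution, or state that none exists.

17

gcd(219, 66) = 3.
3 divides 27, so solutions exist.
By Bézout, 66*(10) + 219*(-3) = 3.
So 66*(10) ≡ 3 (mod 219); multiply by 9: y ≡ 90 (mod 73).
Smallest nonnegative: y = 90 mod 73 = 17.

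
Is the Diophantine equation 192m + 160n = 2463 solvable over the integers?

gcd(192, 160) = 32  (192 = 1×160 + 32, 160 = 5×32).
32 does not divide 2463 (remainder 31), so no integer solutions.

no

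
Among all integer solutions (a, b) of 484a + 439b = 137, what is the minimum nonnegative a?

364

gcd(484, 439) = 1.
1 divides 137, so solutions exist.
By Bézout, 484*(-39) + 439*(43) = 1.
Scale by 137/1 = 137: (a₀, b₀) = (-5343, 5891).
General solution: a = -5343 + 439t, b = 5891 - 484t for integer t.
a ≥ 0: smallest is -5343 mod 439 = 364 (at t = 13), with b = -401.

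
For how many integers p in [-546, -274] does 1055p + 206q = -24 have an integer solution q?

gcd(1055, 206):
  1055 = 5*206 + 25
  206 = 8*25 + 6
  25 = 4*6 + 1
  6 = 6*1
so gcd(1055, 206) = 1.
Back-substitute for Bézout coefficients:
  1 = 25 - 4*6
  ... = 1055*(33) + 206*(-169)
Scale by -24: particular solution (-792, 4056); reduce p mod 206: (32, -164).
General solution: p = 32 + 206t, q = -164 - 1055t for integer t.
-546 ≤ 32 + 206t ≤ -274 gives t ∈ [-2, -2], which is 1 value.

1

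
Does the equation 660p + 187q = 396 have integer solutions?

yes

gcd(660, 187) = 11.
11 divides 396, so integer solutions exist.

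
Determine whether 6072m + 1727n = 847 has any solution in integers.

gcd(6072, 1727) = 11  (6072 = 3*1727 + 891, 1727 = 1*891 + 836, 891 = 1*836 + 55, 836 = 15*55 + 11, 55 = 5*11).
11 divides 847, so integer solutions exist.

yes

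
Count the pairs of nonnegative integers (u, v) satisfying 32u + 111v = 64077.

gcd(111, 32) = 1.
By Bézout, 32·(-52) + 111·(15) = 1.
One solution: (105, 547).
General: u = 105 + 111t, v = 547 - 32t.
u ≥ 0 ⇒ t ≥ 0; v ≥ 0 ⇒ t ≤ 17. So t ∈ [0, 17]: 18 solutions.

18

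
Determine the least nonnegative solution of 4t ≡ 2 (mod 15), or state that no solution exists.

gcd(15, 4) = 1.
1 divides 2, so solutions exist.
By Bézout, 4·(4) + 15·(-1) = 1.
So 4·(4) ≡ 1 (mod 15); multiply by 2: t ≡ 8 (mod 15).
Smallest nonnegative: t = 8 mod 15 = 8.

8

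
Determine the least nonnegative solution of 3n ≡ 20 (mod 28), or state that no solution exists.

16

gcd(28, 3) = 1.
1 divides 20, so solutions exist.
By Bézout, 3·(-9) + 28·(1) = 1.
So 3·(-9) ≡ 1 (mod 28); multiply by 20: n ≡ -180 (mod 28).
Smallest nonnegative: n = -180 mod 28 = 16.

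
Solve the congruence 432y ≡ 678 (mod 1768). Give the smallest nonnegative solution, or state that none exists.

no solution

gcd(1768, 432) = 8.
8 does not divide 678, so the congruence has no solution.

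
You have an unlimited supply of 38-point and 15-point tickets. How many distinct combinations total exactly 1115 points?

2

Need nonnegative integers with 38j + 15k = 1115.
gcd(38, 15) = 1, and 38·(2) + 15·(-5) = 1.
So (j₀, k₀) = (2230, -5575); general j = 2230 + 15t, k = -5575 - 38t.
j ≥ 0 ⇒ t ≥ -148; k ≥ 0 ⇒ t ≤ -147. That's 2 values of t.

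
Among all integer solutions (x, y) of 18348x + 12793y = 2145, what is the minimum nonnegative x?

864

gcd(18348, 12793):
  18348 = 1·12793 + 5555
  12793 = 2·5555 + 1683
  5555 = 3·1683 + 506
  1683 = 3·506 + 165
  506 = 3·165 + 11
  165 = 15·11
so gcd(18348, 12793) = 11.
11 divides 2145, so solutions exist.
Back-substitute for Bézout coefficients:
  11 = 506 - 3·165
  ... = 18348·(76) + 12793·(-109)
Scale by 2145/11 = 195: (x₀, y₀) = (14820, -21255).
General solution: x = 14820 + 1163t, y = -21255 - 1668t for integer t.
x ≥ 0: smallest is 14820 mod 1163 = 864 (at t = -12), with y = -1239.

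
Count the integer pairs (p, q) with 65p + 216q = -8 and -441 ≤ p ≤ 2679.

14

gcd(216, 65):
  216 = 3×65 + 21
  65 = 3×21 + 2
  21 = 10×2 + 1
  2 = 2×1
so gcd(216, 65) = 1.
Back-substitute for Bézout coefficients:
  1 = 21 - 10×2
  ... = 65×(-103) + 216×(31)
Scale by -8: particular solution (824, -248); reduce p mod 216: (176, -53).
General solution: p = 176 + 216t, q = -53 - 65t for integer t.
-441 ≤ 176 + 216t ≤ 2679 gives t ∈ [-2, 11], which is 14 values.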